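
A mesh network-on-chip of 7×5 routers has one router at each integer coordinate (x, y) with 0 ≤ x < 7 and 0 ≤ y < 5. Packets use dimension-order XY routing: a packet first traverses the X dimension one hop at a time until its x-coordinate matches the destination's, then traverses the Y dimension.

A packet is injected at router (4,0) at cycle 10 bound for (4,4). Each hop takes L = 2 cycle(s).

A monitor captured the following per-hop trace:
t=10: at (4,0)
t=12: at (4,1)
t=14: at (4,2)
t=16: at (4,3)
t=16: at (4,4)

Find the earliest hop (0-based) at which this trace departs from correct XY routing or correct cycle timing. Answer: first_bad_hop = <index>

  1: Δx=+0 Δy=+1 Δt=2 [ok]
  2: Δx=+0 Δy=+1 Δt=2 [ok]
  3: Δx=+0 Δy=+1 Δt=2 [ok]
  4: Δx=+0 Δy=+1 Δt=0 [BAD: Δcyc=0≠L]

first_bad_hop = 4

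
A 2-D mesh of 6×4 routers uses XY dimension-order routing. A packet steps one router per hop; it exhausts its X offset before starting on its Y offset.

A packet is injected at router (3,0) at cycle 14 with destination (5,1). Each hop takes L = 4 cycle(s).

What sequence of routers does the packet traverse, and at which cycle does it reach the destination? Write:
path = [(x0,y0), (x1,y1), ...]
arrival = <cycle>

[0] x=3 y=0 t=14
[1] x=4 y=0 t=18 →E
[2] x=5 y=0 t=22 →E
[3] x=5 y=1 t=26 →N

path = [(3,0), (4,0), (5,0), (5,1)]
arrival = 26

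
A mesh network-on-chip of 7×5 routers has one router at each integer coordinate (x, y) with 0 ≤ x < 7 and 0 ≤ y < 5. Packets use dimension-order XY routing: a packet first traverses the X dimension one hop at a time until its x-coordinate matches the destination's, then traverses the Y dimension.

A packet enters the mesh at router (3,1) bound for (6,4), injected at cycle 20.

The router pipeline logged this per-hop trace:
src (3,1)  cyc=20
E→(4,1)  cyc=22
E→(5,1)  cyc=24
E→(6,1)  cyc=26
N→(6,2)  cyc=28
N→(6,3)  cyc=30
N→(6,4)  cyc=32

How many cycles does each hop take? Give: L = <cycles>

L = 2

From hop 0 (20) to hop 1 (22): +2 cycles.
Per-hop latency L = Δcyc = 2.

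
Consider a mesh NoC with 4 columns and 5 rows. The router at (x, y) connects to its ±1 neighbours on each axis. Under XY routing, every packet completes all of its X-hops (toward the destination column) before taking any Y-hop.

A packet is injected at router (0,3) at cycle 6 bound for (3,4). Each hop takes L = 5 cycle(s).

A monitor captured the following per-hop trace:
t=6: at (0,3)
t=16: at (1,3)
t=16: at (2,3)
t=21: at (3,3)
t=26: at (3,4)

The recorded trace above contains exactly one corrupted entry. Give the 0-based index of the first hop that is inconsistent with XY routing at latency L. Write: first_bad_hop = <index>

check 1→ d=(1,0) cyc+10: BAD: Δcyc=10≠L

first_bad_hop = 1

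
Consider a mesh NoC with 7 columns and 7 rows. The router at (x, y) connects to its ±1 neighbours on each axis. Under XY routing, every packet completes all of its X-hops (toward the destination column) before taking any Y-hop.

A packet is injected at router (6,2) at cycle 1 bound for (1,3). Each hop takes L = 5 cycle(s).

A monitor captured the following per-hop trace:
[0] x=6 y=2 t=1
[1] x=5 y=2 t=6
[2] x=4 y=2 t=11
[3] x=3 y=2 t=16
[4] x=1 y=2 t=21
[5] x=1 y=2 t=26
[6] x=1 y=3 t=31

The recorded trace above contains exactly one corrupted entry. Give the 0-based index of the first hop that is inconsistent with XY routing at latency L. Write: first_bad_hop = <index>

first_bad_hop = 4

[1] (-1,+0) / 5c ⇒ ok
[2] (-1,+0) / 5c ⇒ ok
[3] (-1,+0) / 5c ⇒ ok
[4] (-2,+0) / 5c ⇒ BAD: non-unit step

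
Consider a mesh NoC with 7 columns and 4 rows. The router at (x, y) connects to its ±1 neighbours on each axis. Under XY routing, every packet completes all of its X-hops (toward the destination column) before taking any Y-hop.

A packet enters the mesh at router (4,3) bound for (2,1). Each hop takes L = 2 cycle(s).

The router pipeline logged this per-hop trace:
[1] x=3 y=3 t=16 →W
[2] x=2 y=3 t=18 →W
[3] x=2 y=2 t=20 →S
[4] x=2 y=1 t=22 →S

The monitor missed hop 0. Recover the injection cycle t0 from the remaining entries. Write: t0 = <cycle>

t0 = 14

cyc[1] = 16 and cyc[k] = t0 + k·L for every k.
t0 = cyc[1] − L = 16 − 2 = 14.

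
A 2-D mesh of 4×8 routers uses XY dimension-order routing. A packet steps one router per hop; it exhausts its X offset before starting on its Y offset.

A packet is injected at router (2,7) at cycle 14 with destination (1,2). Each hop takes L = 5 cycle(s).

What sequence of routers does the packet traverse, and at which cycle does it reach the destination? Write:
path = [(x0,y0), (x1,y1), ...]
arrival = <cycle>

src (2,7)  cyc=14
W→(1,7)  cyc=19
S→(1,6)  cyc=24
S→(1,5)  cyc=29
S→(1,4)  cyc=34
S→(1,3)  cyc=39
S→(1,2)  cyc=44

path = [(2,7), (1,7), (1,6), (1,5), (1,4), (1,3), (1,2)]
arrival = 44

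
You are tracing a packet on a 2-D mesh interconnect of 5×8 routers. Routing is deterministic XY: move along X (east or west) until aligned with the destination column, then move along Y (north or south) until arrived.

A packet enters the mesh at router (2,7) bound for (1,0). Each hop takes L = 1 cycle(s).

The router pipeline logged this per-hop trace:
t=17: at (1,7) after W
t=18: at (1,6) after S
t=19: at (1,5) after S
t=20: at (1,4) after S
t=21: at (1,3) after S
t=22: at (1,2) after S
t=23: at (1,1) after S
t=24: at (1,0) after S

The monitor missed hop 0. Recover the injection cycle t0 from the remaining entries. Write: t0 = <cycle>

t0 = 16

At hop 1 the cycle is 17; in general cyc_k = t0 + kL.
Therefore t0 = 17 − L = 16.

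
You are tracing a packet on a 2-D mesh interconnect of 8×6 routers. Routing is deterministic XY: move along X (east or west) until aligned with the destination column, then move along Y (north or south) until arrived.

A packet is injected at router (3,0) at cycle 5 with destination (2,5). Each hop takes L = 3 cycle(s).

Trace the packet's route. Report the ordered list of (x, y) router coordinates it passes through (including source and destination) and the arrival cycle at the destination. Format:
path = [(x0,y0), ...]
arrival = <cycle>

src (3,0)  cyc=5
W→(2,0)  cyc=8
N→(2,1)  cyc=11
N→(2,2)  cyc=14
N→(2,3)  cyc=17
N→(2,4)  cyc=20
N→(2,5)  cyc=23

path = [(3,0), (2,0), (2,1), (2,2), (2,3), (2,4), (2,5)]
arrival = 23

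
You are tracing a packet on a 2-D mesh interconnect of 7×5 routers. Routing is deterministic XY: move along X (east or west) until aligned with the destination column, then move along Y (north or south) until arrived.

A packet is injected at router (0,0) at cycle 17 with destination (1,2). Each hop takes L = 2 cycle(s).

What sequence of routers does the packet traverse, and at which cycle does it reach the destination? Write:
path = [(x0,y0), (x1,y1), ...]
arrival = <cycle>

src (0,0)  cyc=17
E→(1,0)  cyc=19
N→(1,1)  cyc=21
N→(1,2)  cyc=23

path = [(0,0), (1,0), (1,1), (1,2)]
arrival = 23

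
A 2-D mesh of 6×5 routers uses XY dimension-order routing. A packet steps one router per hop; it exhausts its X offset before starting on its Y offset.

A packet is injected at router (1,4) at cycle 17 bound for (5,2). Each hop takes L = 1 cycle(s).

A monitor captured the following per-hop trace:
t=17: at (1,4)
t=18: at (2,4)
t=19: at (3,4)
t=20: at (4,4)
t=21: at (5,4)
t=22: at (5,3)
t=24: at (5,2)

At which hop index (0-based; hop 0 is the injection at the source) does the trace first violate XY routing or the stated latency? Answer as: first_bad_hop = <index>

hop 1: step (+1,+0), +1 cyc — ok
hop 2: step (+1,+0), +1 cyc — ok
hop 3: step (+1,+0), +1 cyc — ok
hop 4: step (+1,+0), +1 cyc — ok
hop 5: step (+0,-1), +1 cyc — ok
hop 6: step (+0,-1), +2 cyc — BAD: Δcyc=2≠L

first_bad_hop = 6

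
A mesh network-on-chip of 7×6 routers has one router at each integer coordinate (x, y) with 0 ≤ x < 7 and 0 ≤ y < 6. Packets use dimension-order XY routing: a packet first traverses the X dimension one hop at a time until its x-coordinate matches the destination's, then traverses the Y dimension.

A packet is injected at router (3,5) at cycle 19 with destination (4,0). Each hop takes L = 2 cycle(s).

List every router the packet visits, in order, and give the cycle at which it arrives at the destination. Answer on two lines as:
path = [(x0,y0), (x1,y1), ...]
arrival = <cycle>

path = [(3,5), (4,5), (4,4), (4,3), (4,2), (4,1), (4,0)]
arrival = 31

#0 — 3,5 | c19
#1 — 4,5 | c21 | E
#2 — 4,4 | c23 | S
#3 — 4,3 | c25 | S
#4 — 4,2 | c27 | S
#5 — 4,1 | c29 | S
#6 — 4,0 | c31 | S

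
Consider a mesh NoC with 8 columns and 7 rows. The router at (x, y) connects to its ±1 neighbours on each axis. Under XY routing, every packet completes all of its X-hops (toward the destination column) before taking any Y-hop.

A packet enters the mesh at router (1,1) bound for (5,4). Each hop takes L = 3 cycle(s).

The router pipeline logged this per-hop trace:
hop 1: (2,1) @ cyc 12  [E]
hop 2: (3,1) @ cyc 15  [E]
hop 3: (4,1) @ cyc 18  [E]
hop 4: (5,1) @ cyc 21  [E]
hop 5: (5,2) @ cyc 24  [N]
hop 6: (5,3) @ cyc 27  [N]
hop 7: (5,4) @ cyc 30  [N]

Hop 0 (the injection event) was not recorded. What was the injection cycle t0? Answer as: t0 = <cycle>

t0 = 9

The first recorded entry is hop 1 at cycle 12.
t0 = cyc[1] − L = 12 − 3 = 9.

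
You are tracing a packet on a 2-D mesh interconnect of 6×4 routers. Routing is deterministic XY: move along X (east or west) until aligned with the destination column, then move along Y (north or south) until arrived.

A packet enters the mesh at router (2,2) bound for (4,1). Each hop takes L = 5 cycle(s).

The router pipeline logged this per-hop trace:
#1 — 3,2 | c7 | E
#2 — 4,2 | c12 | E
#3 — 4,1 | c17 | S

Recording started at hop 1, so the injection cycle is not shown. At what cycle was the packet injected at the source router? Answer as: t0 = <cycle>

t0 = 2

At hop 1 the cycle is 7; in general cyc_k = t0 + kL.
So t0 = 7 − 1·5 = 2.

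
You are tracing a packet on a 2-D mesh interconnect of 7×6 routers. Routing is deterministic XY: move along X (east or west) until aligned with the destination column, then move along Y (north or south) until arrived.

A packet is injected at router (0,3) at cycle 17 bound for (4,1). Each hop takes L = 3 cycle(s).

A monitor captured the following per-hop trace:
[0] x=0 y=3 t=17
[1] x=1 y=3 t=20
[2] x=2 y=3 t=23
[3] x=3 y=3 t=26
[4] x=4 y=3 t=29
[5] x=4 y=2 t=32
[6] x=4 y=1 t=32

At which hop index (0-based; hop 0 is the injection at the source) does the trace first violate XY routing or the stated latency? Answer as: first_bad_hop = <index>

first_bad_hop = 6

  1: Δx=+1 Δy=+0 Δt=3 [ok]
  2: Δx=+1 Δy=+0 Δt=3 [ok]
  3: Δx=+1 Δy=+0 Δt=3 [ok]
  4: Δx=+1 Δy=+0 Δt=3 [ok]
  5: Δx=+0 Δy=-1 Δt=3 [ok]
  6: Δx=+0 Δy=-1 Δt=0 [BAD: Δcyc=0≠L]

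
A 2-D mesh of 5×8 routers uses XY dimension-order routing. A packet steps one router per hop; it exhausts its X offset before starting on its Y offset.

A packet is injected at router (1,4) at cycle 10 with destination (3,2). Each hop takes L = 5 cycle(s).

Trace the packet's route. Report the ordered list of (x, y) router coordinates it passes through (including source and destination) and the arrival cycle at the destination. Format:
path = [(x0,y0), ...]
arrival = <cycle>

t=10: at (1,4)
t=15: at (2,4) after E
t=20: at (3,4) after E
t=25: at (3,3) after S
t=30: at (3,2) after S

path = [(1,4), (2,4), (3,4), (3,3), (3,2)]
arrival = 30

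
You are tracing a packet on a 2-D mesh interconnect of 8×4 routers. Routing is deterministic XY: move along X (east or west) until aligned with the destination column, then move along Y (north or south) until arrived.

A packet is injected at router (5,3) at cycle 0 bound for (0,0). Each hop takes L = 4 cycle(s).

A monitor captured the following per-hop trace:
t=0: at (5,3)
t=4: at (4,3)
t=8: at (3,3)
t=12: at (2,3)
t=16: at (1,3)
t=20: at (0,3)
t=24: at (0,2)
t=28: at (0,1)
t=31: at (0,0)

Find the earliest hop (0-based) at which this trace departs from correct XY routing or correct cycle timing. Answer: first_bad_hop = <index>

[1] (-1,+0) / 4c ⇒ ok
[2] (-1,+0) / 4c ⇒ ok
[3] (-1,+0) / 4c ⇒ ok
[4] (-1,+0) / 4c ⇒ ok
[5] (-1,+0) / 4c ⇒ ok
[6] (+0,-1) / 4c ⇒ ok
[7] (+0,-1) / 4c ⇒ ok
[8] (+0,-1) / 3c ⇒ BAD: Δcyc=3≠L

first_bad_hop = 8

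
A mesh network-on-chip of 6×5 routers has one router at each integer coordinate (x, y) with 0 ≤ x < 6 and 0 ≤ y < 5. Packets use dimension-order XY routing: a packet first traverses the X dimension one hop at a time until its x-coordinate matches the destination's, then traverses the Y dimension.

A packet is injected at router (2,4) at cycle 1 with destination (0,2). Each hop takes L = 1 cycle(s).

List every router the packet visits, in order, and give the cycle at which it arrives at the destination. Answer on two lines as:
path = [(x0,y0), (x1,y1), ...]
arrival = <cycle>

  0. router=(2,4) cycle=1 (inject)
  1. router=(1,4) cycle=2 dir=W
  2. router=(0,4) cycle=3 dir=W
  3. router=(0,3) cycle=4 dir=S
  4. router=(0,2) cycle=5 dir=S

path = [(2,4), (1,4), (0,4), (0,3), (0,2)]
arrival = 5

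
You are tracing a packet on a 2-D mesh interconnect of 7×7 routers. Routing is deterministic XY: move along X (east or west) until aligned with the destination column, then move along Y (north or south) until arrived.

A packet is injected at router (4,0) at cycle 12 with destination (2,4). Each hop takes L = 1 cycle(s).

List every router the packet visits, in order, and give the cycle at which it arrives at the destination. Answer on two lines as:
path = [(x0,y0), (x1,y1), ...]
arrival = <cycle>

path = [(4,0), (3,0), (2,0), (2,1), (2,2), (2,3), (2,4)]
arrival = 18

t=12: at (4,0)
t=13: at (3,0) after W
t=14: at (2,0) after W
t=15: at (2,1) after N
t=16: at (2,2) after N
t=17: at (2,3) after N
t=18: at (2,4) after N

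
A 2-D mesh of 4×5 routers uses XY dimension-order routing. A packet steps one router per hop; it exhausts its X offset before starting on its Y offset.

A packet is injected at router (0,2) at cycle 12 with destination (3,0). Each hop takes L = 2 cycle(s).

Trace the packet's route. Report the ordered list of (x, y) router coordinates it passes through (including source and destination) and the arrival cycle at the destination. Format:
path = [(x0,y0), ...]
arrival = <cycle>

t=12: at (0,2)
t=14: at (1,2) after E
t=16: at (2,2) after E
t=18: at (3,2) after E
t=20: at (3,1) after S
t=22: at (3,0) after S

path = [(0,2), (1,2), (2,2), (3,2), (3,1), (3,0)]
arrival = 22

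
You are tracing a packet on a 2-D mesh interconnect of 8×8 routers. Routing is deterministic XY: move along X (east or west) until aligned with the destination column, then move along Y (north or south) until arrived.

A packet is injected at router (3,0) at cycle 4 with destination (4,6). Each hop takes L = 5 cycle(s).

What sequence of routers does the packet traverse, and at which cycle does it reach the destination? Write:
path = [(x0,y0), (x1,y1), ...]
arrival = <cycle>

t=4: at (3,0)
t=9: at (4,0) after E
t=14: at (4,1) after N
t=19: at (4,2) after N
t=24: at (4,3) after N
t=29: at (4,4) after N
t=34: at (4,5) after N
t=39: at (4,6) after N

path = [(3,0), (4,0), (4,1), (4,2), (4,3), (4,4), (4,5), (4,6)]
arrival = 39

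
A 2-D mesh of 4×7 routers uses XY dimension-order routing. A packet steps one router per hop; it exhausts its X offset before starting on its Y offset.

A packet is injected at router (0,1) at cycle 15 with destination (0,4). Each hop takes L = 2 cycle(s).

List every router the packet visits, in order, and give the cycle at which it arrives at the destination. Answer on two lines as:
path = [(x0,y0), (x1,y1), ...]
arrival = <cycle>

path = [(0,1), (0,2), (0,3), (0,4)]
arrival = 21

hop 0: (0,1) @ cyc 15
hop 1: (0,2) @ cyc 17  [N]
hop 2: (0,3) @ cyc 19  [N]
hop 3: (0,4) @ cyc 21  [N]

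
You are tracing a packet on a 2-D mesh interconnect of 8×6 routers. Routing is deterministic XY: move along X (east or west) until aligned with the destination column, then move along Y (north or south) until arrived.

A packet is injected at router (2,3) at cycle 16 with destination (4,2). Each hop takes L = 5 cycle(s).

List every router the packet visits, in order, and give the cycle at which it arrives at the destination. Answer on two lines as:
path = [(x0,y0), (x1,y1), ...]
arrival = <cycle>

hop 0: (2,3) @ cyc 16
hop 1: (3,3) @ cyc 21  [E]
hop 2: (4,3) @ cyc 26  [E]
hop 3: (4,2) @ cyc 31  [S]

path = [(2,3), (3,3), (4,3), (4,2)]
arrival = 31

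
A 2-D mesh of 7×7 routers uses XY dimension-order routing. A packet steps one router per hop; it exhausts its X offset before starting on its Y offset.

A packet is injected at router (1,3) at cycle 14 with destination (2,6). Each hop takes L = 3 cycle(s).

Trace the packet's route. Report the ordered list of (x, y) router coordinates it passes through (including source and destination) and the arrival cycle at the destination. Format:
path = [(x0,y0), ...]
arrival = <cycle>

  0. router=(1,3) cycle=14 (inject)
  1. router=(2,3) cycle=17 dir=E
  2. router=(2,4) cycle=20 dir=N
  3. router=(2,5) cycle=23 dir=N
  4. router=(2,6) cycle=26 dir=N

path = [(1,3), (2,3), (2,4), (2,5), (2,6)]
arrival = 26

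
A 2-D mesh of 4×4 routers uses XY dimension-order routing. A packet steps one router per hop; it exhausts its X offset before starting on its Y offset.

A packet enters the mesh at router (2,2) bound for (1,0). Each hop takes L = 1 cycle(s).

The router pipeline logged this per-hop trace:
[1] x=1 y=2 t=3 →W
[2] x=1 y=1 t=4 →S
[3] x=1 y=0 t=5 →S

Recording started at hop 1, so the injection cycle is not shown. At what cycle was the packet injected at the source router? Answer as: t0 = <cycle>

The first recorded entry is hop 1 at cycle 3.
t0 = cyc[1] − L = 3 − 1 = 2.

t0 = 2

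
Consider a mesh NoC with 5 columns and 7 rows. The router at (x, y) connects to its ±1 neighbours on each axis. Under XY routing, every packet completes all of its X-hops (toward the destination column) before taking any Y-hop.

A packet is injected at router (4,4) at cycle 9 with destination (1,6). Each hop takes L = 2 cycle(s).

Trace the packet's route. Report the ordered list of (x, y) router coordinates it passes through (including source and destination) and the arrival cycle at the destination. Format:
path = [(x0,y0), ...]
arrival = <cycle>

path = [(4,4), (3,4), (2,4), (1,4), (1,5), (1,6)]
arrival = 19

  0. router=(4,4) cycle=9 (inject)
  1. router=(3,4) cycle=11 dir=W
  2. router=(2,4) cycle=13 dir=W
  3. router=(1,4) cycle=15 dir=W
  4. router=(1,5) cycle=17 dir=N
  5. router=(1,6) cycle=19 dir=N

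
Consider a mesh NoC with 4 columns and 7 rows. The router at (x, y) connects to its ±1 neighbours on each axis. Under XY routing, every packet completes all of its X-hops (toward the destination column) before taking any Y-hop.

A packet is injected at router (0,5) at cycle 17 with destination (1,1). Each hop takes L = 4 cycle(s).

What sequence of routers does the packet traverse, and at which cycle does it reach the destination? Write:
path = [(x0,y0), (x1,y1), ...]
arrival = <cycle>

path = [(0,5), (1,5), (1,4), (1,3), (1,2), (1,1)]
arrival = 37

#0 — 0,5 | c17
#1 — 1,5 | c21 | E
#2 — 1,4 | c25 | S
#3 — 1,3 | c29 | S
#4 — 1,2 | c33 | S
#5 — 1,1 | c37 | S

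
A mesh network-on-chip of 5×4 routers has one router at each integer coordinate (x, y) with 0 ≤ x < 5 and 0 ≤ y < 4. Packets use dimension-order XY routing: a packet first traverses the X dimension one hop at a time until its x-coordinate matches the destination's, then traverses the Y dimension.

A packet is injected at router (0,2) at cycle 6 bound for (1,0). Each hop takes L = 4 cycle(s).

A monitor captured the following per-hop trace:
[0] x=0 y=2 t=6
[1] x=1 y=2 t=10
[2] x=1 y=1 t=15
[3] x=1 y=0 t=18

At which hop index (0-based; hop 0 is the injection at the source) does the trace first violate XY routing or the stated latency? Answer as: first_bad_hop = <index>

first_bad_hop = 2

check 1→ d=(1,0) cyc+4: ok
check 2→ d=(0,-1) cyc+5: BAD: Δcyc=5≠L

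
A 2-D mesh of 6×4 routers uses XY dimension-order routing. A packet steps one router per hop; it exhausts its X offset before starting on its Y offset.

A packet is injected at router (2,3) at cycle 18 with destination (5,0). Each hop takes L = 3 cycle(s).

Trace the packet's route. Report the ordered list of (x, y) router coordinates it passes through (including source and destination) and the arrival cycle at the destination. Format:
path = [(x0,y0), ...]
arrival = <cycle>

path = [(2,3), (3,3), (4,3), (5,3), (5,2), (5,1), (5,0)]
arrival = 36

src (2,3)  cyc=18
E→(3,3)  cyc=21
E→(4,3)  cyc=24
E→(5,3)  cyc=27
S→(5,2)  cyc=30
S→(5,1)  cyc=33
S→(5,0)  cyc=36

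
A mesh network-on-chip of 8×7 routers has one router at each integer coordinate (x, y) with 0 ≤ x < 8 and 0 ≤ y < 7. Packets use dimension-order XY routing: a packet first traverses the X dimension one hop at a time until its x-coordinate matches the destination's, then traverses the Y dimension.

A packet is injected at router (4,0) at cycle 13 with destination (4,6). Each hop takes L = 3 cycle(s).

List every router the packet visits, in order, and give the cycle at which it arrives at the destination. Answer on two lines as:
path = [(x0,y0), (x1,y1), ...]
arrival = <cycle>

t=13: at (4,0)
t=16: at (4,1) after N
t=19: at (4,2) after N
t=22: at (4,3) after N
t=25: at (4,4) after N
t=28: at (4,5) after N
t=31: at (4,6) after N

path = [(4,0), (4,1), (4,2), (4,3), (4,4), (4,5), (4,6)]
arrival = 31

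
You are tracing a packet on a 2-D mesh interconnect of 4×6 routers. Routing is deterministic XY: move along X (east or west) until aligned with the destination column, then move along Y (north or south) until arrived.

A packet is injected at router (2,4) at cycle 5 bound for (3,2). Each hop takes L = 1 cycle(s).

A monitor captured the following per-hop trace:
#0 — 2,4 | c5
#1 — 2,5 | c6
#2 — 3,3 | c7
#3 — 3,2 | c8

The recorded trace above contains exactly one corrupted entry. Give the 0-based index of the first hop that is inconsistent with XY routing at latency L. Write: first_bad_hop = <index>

first_bad_hop = 1

check 1→ d=(0,1) cyc+1: BAD: Y-move but x=2≠3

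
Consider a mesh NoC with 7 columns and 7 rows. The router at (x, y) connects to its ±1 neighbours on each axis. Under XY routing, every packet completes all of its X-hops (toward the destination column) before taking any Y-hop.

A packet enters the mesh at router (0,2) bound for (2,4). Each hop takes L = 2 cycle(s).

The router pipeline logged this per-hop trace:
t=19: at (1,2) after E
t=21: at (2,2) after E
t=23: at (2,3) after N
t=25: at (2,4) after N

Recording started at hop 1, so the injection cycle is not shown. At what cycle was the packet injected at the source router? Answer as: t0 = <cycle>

cyc[1] = 19 and cyc[k] = t0 + k·L for every k.
t0 = cyc[1] − L = 19 − 2 = 17.

t0 = 17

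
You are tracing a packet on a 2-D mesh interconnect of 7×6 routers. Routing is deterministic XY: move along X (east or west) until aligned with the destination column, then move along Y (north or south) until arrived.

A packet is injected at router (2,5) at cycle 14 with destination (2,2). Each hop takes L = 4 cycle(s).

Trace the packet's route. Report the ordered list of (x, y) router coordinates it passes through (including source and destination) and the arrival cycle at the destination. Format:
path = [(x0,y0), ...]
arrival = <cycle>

src (2,5)  cyc=14
S→(2,4)  cyc=18
S→(2,3)  cyc=22
S→(2,2)  cyc=26

path = [(2,5), (2,4), (2,3), (2,2)]
arrival = 26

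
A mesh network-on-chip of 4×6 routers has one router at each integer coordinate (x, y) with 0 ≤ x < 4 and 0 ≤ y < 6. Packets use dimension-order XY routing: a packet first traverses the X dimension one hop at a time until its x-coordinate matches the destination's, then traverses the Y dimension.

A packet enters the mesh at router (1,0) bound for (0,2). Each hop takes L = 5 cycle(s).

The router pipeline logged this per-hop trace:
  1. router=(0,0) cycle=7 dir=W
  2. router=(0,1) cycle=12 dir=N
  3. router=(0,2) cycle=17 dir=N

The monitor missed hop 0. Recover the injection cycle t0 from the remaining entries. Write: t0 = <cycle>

t0 = 2

The first recorded entry is hop 1 at cycle 7.
Subtract one hop: t0 = 7 − 5 = 2.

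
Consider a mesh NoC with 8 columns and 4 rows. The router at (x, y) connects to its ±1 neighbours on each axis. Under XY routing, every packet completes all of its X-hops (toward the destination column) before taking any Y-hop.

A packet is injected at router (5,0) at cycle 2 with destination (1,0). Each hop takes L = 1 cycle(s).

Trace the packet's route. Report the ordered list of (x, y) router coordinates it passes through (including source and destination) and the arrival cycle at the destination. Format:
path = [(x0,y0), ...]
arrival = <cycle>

[0] x=5 y=0 t=2
[1] x=4 y=0 t=3 →W
[2] x=3 y=0 t=4 →W
[3] x=2 y=0 t=5 →W
[4] x=1 y=0 t=6 →W

path = [(5,0), (4,0), (3,0), (2,0), (1,0)]
arrival = 6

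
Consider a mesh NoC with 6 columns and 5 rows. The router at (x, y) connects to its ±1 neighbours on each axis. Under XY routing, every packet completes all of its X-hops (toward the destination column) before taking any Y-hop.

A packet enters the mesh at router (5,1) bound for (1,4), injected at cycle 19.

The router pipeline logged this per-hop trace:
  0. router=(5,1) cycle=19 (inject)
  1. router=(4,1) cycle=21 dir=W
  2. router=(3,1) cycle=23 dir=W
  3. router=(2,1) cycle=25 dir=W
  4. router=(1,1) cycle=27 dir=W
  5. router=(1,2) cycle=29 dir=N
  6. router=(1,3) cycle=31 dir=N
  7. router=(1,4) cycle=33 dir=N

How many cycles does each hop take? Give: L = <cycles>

Between hops 0 and 1 the cycle counter advances 21 − 19 = 2.
That increment is L by definition: L = 2.

L = 2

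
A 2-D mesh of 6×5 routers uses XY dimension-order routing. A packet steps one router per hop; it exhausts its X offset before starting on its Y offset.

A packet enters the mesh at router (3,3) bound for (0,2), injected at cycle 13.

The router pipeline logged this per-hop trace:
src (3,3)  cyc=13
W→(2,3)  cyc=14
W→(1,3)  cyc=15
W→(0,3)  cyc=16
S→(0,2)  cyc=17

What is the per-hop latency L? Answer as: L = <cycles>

Δcyc across hop 0→1: 14 − 13 = 1.
That increment is L by definition: L = 1.

L = 1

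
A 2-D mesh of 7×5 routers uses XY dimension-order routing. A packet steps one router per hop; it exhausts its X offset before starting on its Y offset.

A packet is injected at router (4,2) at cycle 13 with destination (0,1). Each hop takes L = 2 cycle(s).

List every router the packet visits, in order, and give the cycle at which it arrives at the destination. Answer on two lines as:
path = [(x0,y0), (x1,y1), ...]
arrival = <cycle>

hop 0: (4,2) @ cyc 13
hop 1: (3,2) @ cyc 15  [W]
hop 2: (2,2) @ cyc 17  [W]
hop 3: (1,2) @ cyc 19  [W]
hop 4: (0,2) @ cyc 21  [W]
hop 5: (0,1) @ cyc 23  [S]

path = [(4,2), (3,2), (2,2), (1,2), (0,2), (0,1)]
arrival = 23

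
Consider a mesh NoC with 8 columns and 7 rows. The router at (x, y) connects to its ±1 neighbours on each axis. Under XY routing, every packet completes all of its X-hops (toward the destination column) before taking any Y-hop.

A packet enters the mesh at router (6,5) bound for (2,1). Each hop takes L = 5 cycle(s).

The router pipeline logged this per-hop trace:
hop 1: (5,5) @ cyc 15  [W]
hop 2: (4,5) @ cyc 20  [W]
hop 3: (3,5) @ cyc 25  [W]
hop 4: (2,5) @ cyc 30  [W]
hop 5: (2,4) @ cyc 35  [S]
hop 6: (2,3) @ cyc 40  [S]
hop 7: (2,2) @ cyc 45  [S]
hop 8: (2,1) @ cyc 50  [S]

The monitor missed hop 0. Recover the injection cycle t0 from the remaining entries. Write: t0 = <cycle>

The first recorded entry is hop 1 at cycle 15.
So t0 = 15 − 1·5 = 10.

t0 = 10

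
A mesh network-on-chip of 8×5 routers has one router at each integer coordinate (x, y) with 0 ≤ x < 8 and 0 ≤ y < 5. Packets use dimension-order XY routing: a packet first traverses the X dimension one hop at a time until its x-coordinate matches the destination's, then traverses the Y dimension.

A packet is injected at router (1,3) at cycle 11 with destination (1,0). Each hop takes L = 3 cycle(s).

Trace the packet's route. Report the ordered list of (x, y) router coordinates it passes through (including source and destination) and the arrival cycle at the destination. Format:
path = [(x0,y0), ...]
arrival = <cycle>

t=11: at (1,3)
t=14: at (1,2) after S
t=17: at (1,1) after S
t=20: at (1,0) after S

path = [(1,3), (1,2), (1,1), (1,0)]
arrival = 20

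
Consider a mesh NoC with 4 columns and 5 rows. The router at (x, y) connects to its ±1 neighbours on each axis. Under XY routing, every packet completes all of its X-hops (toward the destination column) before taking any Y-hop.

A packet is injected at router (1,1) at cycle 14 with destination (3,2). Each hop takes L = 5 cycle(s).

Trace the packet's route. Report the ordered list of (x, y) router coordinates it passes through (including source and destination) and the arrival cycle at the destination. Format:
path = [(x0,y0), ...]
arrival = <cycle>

  0. router=(1,1) cycle=14 (inject)
  1. router=(2,1) cycle=19 dir=E
  2. router=(3,1) cycle=24 dir=E
  3. router=(3,2) cycle=29 dir=N

path = [(1,1), (2,1), (3,1), (3,2)]
arrival = 29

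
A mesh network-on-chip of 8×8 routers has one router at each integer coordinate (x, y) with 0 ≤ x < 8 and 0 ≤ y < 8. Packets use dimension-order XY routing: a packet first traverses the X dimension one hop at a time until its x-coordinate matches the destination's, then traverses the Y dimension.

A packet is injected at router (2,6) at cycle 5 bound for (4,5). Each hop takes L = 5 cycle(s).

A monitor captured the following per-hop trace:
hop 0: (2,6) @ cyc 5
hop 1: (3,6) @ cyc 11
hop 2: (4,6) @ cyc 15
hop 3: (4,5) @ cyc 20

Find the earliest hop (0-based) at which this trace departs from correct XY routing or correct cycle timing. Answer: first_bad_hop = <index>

  1: Δx=+1 Δy=+0 Δt=6 [BAD: Δcyc=6≠L]

first_bad_hop = 1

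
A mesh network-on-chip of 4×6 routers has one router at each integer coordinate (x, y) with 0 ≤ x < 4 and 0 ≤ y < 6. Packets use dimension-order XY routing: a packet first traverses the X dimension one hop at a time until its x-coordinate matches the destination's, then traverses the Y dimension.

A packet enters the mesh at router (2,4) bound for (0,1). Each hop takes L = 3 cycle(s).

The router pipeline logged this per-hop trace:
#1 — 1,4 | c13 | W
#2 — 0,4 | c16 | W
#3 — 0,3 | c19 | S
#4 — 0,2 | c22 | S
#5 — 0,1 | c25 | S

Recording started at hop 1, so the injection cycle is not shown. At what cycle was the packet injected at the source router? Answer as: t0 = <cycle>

t0 = 10

At hop 1 the cycle is 13; in general cyc_k = t0 + kL.
Therefore t0 = 13 − L = 10.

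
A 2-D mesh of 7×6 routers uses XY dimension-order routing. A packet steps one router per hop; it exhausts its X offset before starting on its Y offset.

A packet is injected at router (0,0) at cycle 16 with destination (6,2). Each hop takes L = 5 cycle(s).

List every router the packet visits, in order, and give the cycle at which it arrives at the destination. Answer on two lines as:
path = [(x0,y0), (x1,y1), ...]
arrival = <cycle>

hop 0: (0,0) @ cyc 16
hop 1: (1,0) @ cyc 21  [E]
hop 2: (2,0) @ cyc 26  [E]
hop 3: (3,0) @ cyc 31  [E]
hop 4: (4,0) @ cyc 36  [E]
hop 5: (5,0) @ cyc 41  [E]
hop 6: (6,0) @ cyc 46  [E]
hop 7: (6,1) @ cyc 51  [N]
hop 8: (6,2) @ cyc 56  [N]

path = [(0,0), (1,0), (2,0), (3,0), (4,0), (5,0), (6,0), (6,1), (6,2)]
arrival = 56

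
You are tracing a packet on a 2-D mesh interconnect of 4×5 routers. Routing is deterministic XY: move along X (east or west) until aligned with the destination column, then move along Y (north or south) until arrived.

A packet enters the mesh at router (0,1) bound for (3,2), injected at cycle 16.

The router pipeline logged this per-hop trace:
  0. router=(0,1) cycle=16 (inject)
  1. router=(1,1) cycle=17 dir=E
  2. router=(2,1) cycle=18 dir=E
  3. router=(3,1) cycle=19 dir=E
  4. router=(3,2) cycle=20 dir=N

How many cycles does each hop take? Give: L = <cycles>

Δcyc across hop 0→1: 17 − 16 = 1.
That increment is L by definition: L = 1.

L = 1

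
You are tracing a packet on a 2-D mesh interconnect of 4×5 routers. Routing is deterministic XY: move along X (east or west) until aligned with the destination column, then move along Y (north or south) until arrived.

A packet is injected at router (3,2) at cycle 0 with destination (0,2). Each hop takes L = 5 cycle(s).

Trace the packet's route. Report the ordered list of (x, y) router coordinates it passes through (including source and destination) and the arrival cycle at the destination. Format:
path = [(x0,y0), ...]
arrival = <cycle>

hop 0: (3,2) @ cyc 0
hop 1: (2,2) @ cyc 5  [W]
hop 2: (1,2) @ cyc 10  [W]
hop 3: (0,2) @ cyc 15  [W]

path = [(3,2), (2,2), (1,2), (0,2)]
arrival = 15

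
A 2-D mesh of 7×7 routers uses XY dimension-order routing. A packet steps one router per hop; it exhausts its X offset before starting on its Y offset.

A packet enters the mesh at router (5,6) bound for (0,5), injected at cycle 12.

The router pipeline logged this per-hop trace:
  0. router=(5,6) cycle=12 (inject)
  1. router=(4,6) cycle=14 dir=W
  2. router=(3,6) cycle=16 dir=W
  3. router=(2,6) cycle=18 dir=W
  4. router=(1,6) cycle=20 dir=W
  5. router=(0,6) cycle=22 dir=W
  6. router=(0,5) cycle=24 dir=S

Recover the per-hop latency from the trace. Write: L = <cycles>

L = 2

Between hops 0 and 1 the cycle counter advances 14 − 12 = 2.
That increment is L by definition: L = 2.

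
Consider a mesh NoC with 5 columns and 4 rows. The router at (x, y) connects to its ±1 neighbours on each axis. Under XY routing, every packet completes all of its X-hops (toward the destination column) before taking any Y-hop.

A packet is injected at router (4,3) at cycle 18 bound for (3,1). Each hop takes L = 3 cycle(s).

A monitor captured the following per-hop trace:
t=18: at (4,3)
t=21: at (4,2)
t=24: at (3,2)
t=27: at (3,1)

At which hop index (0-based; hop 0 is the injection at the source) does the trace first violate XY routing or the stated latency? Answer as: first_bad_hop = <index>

first_bad_hop = 1

hop 1: step (+0,-1), +3 cyc — BAD: Y-move but x=4≠3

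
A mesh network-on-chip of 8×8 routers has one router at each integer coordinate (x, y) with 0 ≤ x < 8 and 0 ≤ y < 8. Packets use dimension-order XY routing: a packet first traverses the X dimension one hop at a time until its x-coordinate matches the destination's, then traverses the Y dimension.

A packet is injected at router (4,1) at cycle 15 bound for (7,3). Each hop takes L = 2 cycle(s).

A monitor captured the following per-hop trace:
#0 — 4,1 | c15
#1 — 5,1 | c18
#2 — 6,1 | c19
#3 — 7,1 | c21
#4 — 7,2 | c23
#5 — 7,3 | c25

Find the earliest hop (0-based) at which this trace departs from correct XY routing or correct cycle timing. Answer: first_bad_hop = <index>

first_bad_hop = 1

hop 1: step (+1,+0), +3 cyc — BAD: Δcyc=3≠L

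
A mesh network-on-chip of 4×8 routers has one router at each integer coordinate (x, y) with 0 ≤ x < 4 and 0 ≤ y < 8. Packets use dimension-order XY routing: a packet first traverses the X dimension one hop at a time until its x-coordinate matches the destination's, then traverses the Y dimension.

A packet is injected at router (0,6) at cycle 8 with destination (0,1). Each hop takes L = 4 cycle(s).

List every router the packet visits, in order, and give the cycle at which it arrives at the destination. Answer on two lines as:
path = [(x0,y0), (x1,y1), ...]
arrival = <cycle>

hop 0: (0,6) @ cyc 8
hop 1: (0,5) @ cyc 12  [S]
hop 2: (0,4) @ cyc 16  [S]
hop 3: (0,3) @ cyc 20  [S]
hop 4: (0,2) @ cyc 24  [S]
hop 5: (0,1) @ cyc 28  [S]

path = [(0,6), (0,5), (0,4), (0,3), (0,2), (0,1)]
arrival = 28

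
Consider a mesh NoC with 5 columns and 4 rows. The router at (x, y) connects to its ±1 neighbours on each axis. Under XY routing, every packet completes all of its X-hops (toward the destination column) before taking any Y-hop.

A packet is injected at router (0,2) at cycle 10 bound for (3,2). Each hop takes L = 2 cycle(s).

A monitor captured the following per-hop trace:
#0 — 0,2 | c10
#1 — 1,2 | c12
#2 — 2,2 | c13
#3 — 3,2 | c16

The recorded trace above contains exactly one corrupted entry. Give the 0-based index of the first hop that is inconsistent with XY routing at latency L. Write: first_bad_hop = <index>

first_bad_hop = 2

[1] (+1,+0) / 2c ⇒ ok
[2] (+1,+0) / 1c ⇒ BAD: Δcyc=1≠L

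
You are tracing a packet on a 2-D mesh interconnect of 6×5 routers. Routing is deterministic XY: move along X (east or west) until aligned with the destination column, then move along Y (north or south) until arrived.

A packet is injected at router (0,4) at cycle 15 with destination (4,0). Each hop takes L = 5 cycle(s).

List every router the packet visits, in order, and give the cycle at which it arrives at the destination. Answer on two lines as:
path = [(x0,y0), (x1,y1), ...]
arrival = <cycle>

  0. router=(0,4) cycle=15 (inject)
  1. router=(1,4) cycle=20 dir=E
  2. router=(2,4) cycle=25 dir=E
  3. router=(3,4) cycle=30 dir=E
  4. router=(4,4) cycle=35 dir=E
  5. router=(4,3) cycle=40 dir=S
  6. router=(4,2) cycle=45 dir=S
  7. router=(4,1) cycle=50 dir=S
  8. router=(4,0) cycle=55 dir=S

path = [(0,4), (1,4), (2,4), (3,4), (4,4), (4,3), (4,2), (4,1), (4,0)]
arrival = 55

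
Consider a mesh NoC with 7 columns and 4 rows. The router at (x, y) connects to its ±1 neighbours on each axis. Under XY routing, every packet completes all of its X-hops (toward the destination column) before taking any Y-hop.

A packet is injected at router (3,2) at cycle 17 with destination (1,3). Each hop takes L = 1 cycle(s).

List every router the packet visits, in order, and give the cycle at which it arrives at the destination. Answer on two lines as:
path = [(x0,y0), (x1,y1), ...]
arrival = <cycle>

path = [(3,2), (2,2), (1,2), (1,3)]
arrival = 20

[0] x=3 y=2 t=17
[1] x=2 y=2 t=18 →W
[2] x=1 y=2 t=19 →W
[3] x=1 y=3 t=20 →N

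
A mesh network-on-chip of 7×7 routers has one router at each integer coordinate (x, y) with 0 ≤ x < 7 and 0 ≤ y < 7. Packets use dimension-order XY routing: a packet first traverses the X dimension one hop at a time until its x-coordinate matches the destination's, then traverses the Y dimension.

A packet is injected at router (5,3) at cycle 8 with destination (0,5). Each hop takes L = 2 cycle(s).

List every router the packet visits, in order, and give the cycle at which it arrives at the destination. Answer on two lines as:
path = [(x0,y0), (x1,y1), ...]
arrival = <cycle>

path = [(5,3), (4,3), (3,3), (2,3), (1,3), (0,3), (0,4), (0,5)]
arrival = 22

src (5,3)  cyc=8
W→(4,3)  cyc=10
W→(3,3)  cyc=12
W→(2,3)  cyc=14
W→(1,3)  cyc=16
W→(0,3)  cyc=18
N→(0,4)  cyc=20
N→(0,5)  cyc=22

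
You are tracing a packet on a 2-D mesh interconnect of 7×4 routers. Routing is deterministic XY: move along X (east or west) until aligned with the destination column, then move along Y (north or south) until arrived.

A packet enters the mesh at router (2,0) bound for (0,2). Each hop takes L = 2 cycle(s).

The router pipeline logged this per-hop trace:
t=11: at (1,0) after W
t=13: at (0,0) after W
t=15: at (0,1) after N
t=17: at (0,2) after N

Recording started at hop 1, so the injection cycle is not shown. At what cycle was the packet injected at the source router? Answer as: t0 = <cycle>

t0 = 9

The first recorded entry is hop 1 at cycle 11.
t0 = cyc[1] − L = 11 − 2 = 9.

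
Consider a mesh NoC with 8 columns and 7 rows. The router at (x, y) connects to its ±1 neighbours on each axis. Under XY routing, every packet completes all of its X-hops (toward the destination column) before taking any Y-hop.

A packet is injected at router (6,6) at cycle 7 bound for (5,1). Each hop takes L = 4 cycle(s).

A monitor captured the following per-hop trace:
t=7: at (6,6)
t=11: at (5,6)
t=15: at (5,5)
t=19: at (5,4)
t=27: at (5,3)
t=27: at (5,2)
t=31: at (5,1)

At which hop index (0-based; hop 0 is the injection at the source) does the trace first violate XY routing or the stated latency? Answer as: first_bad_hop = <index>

first_bad_hop = 4

  1: Δx=-1 Δy=+0 Δt=4 [ok]
  2: Δx=+0 Δy=-1 Δt=4 [ok]
  3: Δx=+0 Δy=-1 Δt=4 [ok]
  4: Δx=+0 Δy=-1 Δt=8 [BAD: Δcyc=8≠L]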